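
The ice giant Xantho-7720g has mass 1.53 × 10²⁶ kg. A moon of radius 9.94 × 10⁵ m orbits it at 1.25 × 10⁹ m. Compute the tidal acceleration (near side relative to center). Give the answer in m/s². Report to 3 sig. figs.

The tidal stretch is the gradient of GM/d² times the body's extent r, hence the 1/d³ dependence.
a_tidal = 2GMr/d³
        = 2 × (6.674 × 10⁻¹¹) × (1.53 × 10²⁶) × (9.94 × 10⁵) / (1.25 × 10⁹)³
        = 1.04 × 10⁻⁵ m/s²

1.04 × 10⁻⁵ m/s²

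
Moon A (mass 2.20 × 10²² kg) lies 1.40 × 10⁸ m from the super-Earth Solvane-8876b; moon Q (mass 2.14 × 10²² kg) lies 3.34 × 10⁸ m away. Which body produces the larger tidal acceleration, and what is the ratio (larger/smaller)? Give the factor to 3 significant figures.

Moon A, by a factor of ≈ 14.0

Compare M/d³ for the two perturbers:
Moon A: (2.20 × 10²²) / (1.40 × 10⁸)³ = 8.017 × 10⁻³
Moon Q: (2.14 × 10²²) / (3.34 × 10⁸)³ = 5.743 × 10⁻⁴
Ratio (larger/smaller) = 14.0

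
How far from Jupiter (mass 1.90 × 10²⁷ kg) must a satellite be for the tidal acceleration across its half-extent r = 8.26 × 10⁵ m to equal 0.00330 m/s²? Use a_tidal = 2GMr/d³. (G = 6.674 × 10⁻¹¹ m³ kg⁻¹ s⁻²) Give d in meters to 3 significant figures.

2GMr/d³ = a_tidal  ⇒  d = (2GMr / a_tidal)^(1/3)
d = (2 × 6.674×10⁻¹¹ × (1.90 × 10²⁷) × (8.26 × 10⁵) / (0.00330))^(1/3)
  = 3.99 × 10⁸ m

3.99 × 10⁸ m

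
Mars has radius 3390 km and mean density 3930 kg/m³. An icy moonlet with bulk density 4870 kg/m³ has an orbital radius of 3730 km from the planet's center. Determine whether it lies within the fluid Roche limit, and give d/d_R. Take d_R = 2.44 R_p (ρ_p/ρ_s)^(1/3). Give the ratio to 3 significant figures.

inside; d/d_R ≈ 0.484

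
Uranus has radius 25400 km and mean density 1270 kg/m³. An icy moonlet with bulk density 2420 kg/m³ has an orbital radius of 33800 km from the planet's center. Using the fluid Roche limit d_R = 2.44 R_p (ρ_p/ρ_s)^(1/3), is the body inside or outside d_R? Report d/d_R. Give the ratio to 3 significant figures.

inside; d/d_R ≈ 0.676

d_R = 2.44 × (25400 km) × (1270/2420)^(1/3) = 49990 km
d/d_R = (33800) / (49990) = 0.676
Since d/d_R < 1, the body is inside the Roche limit.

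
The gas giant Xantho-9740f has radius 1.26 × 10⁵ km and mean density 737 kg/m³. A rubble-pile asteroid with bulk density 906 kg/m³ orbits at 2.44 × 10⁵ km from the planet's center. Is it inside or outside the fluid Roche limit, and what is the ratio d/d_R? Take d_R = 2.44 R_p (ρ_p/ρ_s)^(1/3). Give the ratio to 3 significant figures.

inside; d/d_R ≈ 0.850

d_R = 2.44 × (1.26 × 10⁵ km) × (737/906)^(1/3) = 2.870 × 10⁵ km
d/d_R = (2.44 × 10⁵) / (2.870 × 10⁵) = 0.850
Since d/d_R < 1, the body is inside the Roche limit.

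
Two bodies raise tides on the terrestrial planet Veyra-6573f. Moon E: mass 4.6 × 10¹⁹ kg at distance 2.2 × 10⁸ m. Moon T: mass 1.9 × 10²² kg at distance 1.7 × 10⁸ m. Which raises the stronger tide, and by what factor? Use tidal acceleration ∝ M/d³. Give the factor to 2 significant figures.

Moon T, by a factor of ≈ 900

Tidal acceleration ∝ M/d³, so compare M/d³ for each.
Moon E: (4.6 × 10¹⁹) / (2.2 × 10⁸)³ = 4.320 × 10⁻⁶
Moon T: (1.9 × 10²²) / (1.7 × 10⁸)³ = 3.867 × 10⁻³
Ratio (larger/smaller) = 900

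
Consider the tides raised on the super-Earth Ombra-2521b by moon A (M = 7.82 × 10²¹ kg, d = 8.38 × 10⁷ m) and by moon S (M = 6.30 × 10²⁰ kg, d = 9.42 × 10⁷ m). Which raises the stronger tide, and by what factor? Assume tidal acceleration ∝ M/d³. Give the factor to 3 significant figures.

The tide-raising term goes as M/d³ (the gradient of a 1/d² field).
Moon A: (7.82 × 10²¹) / (8.38 × 10⁷)³ = 1.329 × 10⁻²
Moon S: (6.30 × 10²⁰) / (9.42 × 10⁷)³ = 7.537 × 10⁻⁴
Ratio (larger/smaller) = 17.6

Moon A, by a factor of ≈ 17.6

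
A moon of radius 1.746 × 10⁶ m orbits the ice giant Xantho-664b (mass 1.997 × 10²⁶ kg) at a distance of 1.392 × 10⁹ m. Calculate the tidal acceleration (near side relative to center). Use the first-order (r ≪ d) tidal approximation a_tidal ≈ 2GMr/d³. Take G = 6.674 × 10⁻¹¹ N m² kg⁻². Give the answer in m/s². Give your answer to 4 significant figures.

1.726 × 10⁻⁵ m/s²

Since r ≪ d, expand the inverse-square field across one radius to get the leading 2GMr/d³ term.
Δa = 2GMr/d³
   = 2 × (6.674 × 10⁻¹¹) × (1.997 × 10²⁶) × (1.746 × 10⁶) / (1.392 × 10⁹)³
   = 1.726 × 10⁻⁵ m/s²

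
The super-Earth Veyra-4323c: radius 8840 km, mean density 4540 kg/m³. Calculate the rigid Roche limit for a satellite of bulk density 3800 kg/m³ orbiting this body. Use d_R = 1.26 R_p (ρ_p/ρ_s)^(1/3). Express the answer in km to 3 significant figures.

11800 km

d_R = 1.26 × 8840 km × (4540/3800)^(1/3)
    = 11800 km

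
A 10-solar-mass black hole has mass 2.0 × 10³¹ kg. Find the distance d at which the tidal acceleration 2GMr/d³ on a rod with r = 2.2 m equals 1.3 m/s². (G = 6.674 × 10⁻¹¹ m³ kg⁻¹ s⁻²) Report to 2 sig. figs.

1.7 × 10⁷ m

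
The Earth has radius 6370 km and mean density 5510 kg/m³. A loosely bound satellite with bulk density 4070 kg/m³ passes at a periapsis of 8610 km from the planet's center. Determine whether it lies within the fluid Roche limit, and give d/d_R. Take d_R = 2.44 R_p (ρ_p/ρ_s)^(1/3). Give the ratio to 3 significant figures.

inside; d/d_R ≈ 0.501

d_R = 2.44 × (6370 km) × (5510/4070)^(1/3) = 17190 km
d/d_R = (8610) / (17190) = 0.501
Since d/d_R < 1, the body is inside the Roche limit.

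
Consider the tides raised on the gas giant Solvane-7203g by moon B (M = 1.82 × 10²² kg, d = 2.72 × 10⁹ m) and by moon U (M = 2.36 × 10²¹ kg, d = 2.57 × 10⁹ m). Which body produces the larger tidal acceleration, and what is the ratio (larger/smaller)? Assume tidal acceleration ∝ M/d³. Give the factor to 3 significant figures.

Tidal acceleration ∝ M/d³, so compare M/d³ for each.
Moon B: (1.82 × 10²²) / (2.72 × 10⁹)³ = 9.044 × 10⁻⁷
Moon U: (2.36 × 10²¹) / (2.57 × 10⁹)³ = 1.390 × 10⁻⁷
Ratio (larger/smaller) = 6.51

Moon B, by a factor of ≈ 6.51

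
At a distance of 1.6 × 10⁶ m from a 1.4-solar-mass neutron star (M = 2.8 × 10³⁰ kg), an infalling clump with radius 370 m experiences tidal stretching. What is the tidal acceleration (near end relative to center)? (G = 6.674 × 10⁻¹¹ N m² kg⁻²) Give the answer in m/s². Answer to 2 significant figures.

Δg = 2GMr/d³
   = 2 × (6.674 × 10⁻¹¹) × (2.8 × 10³⁰) × (370) / (1.6 × 10⁶)³
   = 3.4 × 10⁴ m/s²

3.4 × 10⁴ m/s²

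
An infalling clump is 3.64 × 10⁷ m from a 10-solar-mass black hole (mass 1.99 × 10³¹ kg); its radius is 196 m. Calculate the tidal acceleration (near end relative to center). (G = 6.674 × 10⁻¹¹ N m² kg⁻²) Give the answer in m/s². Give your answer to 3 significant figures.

1.08 × 10¹ m/s²

The tidal stretch is the gradient of GM/d² times the body's extent r, hence the 1/d³ dependence.
Δg = 2GMr/d³
   = 2 × (6.674 × 10⁻¹¹) × (1.99 × 10³¹) × (196) / (3.64 × 10⁷)³
   = 1.08 × 10¹ m/s²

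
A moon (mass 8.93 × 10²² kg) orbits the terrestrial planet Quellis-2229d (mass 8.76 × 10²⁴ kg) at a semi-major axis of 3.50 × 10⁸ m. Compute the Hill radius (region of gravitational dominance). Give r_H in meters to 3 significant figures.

5.26 × 10⁷ m

r_H ≈ a (m/3M)^(1/3)
    = (3.50 × 10⁸) × (8.93 × 10²² / (3 × 8.76 × 10²⁴))^(1/3)
    = 5.26 × 10⁷ m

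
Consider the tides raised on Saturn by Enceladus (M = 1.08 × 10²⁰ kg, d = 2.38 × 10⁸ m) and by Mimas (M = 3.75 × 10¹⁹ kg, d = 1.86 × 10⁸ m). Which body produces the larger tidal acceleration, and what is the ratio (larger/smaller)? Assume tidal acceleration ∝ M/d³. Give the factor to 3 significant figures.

The tide-raising term goes as M/d³ (the gradient of a 1/d² field).
Enceladus: (1.08 × 10²⁰) / (2.38 × 10⁸)³ = 8.011 × 10⁻⁶
Mimas: (3.75 × 10¹⁹) / (1.86 × 10⁸)³ = 5.828 × 10⁻⁶
Ratio (larger/smaller) = 1.37

Enceladus, by a factor of ≈ 1.37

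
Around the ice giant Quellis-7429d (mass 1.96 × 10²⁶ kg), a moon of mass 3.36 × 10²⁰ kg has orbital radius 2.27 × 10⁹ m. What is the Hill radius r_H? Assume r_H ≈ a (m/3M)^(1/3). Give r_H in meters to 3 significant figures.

1.88 × 10⁷ m

r_H ≈ a (m/3M)^(1/3)
    = (2.27 × 10⁹) × (3.36 × 10²⁰ / (3 × 1.96 × 10²⁶))^(1/3)
    = 1.88 × 10⁷ m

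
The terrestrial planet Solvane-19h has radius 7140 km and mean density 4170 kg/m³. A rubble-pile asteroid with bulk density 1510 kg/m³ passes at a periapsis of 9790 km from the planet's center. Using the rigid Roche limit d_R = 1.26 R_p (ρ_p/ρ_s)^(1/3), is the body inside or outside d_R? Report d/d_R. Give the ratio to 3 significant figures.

d_R = 1.26 × (7140 km) × (4170/1510)^(1/3) = 12620 km
d/d_R = (9790) / (12620) = 0.776
Since d/d_R < 1, the body is inside the Roche limit.

inside; d/d_R ≈ 0.776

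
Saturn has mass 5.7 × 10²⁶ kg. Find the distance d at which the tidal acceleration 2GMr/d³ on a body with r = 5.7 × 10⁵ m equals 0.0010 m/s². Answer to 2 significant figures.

2GMr/d³ = a_tidal  ⇒  d = (2GMr / a_tidal)^(1/3)
d = (2 × 6.674×10⁻¹¹ × (5.7 × 10²⁶) × (5.7 × 10⁵) / (0.0010))^(1/3)
  = 3.5 × 10⁸ m

3.5 × 10⁸ m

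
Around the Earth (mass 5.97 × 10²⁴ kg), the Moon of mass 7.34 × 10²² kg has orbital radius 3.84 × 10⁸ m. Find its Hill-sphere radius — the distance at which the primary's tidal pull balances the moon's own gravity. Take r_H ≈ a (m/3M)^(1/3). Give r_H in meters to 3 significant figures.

r_H ≈ a (m/3M)^(1/3)
    = (3.84 × 10⁸) × (7.34 × 10²² / (3 × 5.97 × 10²⁴))^(1/3)
    = 6.15 × 10⁷ m

6.15 × 10⁷ m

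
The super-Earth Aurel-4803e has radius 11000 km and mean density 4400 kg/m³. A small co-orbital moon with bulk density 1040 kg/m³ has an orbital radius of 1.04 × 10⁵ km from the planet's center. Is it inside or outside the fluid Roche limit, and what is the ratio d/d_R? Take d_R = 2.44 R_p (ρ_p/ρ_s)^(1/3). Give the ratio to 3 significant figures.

d_R = 2.44 × (11000 km) × (4400/1040)^(1/3) = 43410 km
d/d_R = (1.04 × 10⁵) / (43410) = 2.40
Since d/d_R > 1, the body is outside the Roche limit.

outside; d/d_R ≈ 2.40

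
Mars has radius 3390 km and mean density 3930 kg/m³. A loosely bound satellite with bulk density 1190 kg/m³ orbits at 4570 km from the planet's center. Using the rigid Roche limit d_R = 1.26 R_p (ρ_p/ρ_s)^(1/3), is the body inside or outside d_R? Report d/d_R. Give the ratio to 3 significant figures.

d_R = 1.26 × (3390 km) × (3930/1190)^(1/3) = 6361 km
d/d_R = (4570) / (6361) = 0.718
Since d/d_R < 1, the body is inside the Roche limit.

inside; d/d_R ≈ 0.718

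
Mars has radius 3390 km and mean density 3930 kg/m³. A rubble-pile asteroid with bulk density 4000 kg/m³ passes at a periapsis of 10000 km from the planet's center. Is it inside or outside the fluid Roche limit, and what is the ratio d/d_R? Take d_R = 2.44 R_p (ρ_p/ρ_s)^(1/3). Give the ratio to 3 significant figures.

d_R = 2.44 × (3390 km) × (3930/4000)^(1/3) = 8223 km
d/d_R = (10000) / (8223) = 1.22
Since d/d_R > 1, the body is outside the Roche limit.

outside; d/d_R ≈ 1.22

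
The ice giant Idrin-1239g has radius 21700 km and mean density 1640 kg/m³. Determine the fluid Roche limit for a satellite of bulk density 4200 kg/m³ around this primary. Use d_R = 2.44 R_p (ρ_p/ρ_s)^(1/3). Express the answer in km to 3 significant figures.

38700 km

d_R = 2.44 × 21700 km × (1640/4200)^(1/3)
    = 38700 km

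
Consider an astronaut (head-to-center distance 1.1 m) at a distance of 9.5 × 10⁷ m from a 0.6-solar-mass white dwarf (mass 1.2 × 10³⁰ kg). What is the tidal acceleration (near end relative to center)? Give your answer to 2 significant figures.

2.1 × 10⁻⁴ m/s²

The tidal stretch is the gradient of GM/d² times the body's extent r, hence the 1/d³ dependence.
Δg = 2GMr/d³
   = 2 × (6.674 × 10⁻¹¹) × (1.2 × 10³⁰) × (1.1) / (9.5 × 10⁷)³
   = 2.1 × 10⁻⁴ m/s²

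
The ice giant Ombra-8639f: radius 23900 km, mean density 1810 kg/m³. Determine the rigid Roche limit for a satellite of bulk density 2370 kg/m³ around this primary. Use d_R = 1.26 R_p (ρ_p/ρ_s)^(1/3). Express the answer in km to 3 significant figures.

27500 km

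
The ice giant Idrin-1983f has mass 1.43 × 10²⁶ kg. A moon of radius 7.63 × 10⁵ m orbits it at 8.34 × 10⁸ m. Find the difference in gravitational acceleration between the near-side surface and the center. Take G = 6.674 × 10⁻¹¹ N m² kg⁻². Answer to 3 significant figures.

2.51 × 10⁻⁵ m/s²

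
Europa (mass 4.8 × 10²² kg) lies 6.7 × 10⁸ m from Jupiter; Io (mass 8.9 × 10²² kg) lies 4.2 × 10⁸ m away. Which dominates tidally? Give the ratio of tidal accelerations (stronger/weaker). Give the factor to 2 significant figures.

Io, by a factor of ≈ 7.5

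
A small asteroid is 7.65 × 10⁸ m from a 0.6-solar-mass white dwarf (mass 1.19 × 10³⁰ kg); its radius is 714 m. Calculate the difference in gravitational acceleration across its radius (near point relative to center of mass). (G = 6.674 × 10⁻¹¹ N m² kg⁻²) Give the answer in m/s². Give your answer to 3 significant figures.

2.53 × 10⁻⁴ m/s²

a_tidal = 2GMr/d³
        = 2 × (6.674 × 10⁻¹¹) × (1.19 × 10³⁰) × (714) / (7.65 × 10⁸)³
        = 2.53 × 10⁻⁴ m/s²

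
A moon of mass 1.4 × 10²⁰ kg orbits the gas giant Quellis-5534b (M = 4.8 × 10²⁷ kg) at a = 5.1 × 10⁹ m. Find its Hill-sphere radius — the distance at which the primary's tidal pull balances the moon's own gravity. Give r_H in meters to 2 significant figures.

1.1 × 10⁷ m

r_H ≈ a (m/3M)^(1/3)
    = (5.1 × 10⁹) × (1.4 × 10²⁰ / (3 × 4.8 × 10²⁷))^(1/3)
    = 1.1 × 10⁷ m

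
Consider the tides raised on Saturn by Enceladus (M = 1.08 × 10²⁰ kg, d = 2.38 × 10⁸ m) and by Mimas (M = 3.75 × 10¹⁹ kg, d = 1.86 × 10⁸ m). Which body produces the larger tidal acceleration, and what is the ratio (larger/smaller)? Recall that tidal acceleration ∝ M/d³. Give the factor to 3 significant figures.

Tidal stretch scales as M/d³; compute that for each body.
Enceladus: (1.08 × 10²⁰) / (2.38 × 10⁸)³ = 8.011 × 10⁻⁶
Mimas: (3.75 × 10¹⁹) / (1.86 × 10⁸)³ = 5.828 × 10⁻⁶
Ratio (larger/smaller) = 1.37

Enceladus, by a factor of ≈ 1.37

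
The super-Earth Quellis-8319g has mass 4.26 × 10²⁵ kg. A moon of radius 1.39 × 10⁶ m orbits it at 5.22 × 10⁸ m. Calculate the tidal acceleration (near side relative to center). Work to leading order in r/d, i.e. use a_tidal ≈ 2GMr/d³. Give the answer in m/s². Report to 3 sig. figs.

The tidal stretch is the gradient of GM/d² times the body's extent r, hence the 1/d³ dependence.
Δg = 2GMr/d³
   = 2 × (6.674 × 10⁻¹¹) × (4.26 × 10²⁵) × (1.39 × 10⁶) / (5.22 × 10⁸)³
   = 5.56 × 10⁻⁵ m/s²

5.56 × 10⁻⁵ m/s²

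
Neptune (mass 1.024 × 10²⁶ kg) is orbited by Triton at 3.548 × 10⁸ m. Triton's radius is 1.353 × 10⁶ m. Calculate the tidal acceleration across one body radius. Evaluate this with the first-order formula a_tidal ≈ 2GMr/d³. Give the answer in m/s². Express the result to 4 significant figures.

4.141 × 10⁻⁴ m/s²

The tidal stretch is the gradient of GM/d² times the body's extent r, hence the 1/d³ dependence.
Δg = 2GMr/d³
   = 2 × (6.674 × 10⁻¹¹) × (1.024 × 10²⁶) × (1.353 × 10⁶) / (3.548 × 10⁸)³
   = 4.141 × 10⁻⁴ m/s²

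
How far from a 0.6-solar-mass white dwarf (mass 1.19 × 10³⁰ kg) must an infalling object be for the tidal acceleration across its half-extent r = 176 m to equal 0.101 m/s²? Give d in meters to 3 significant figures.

6.52 × 10⁷ m

2GMr/d³ = a_tidal  ⇒  d = (2GMr / a_tidal)^(1/3)
d = (2 × 6.674×10⁻¹¹ × (1.19 × 10³⁰) × (176) / (0.101))^(1/3)
  = 6.52 × 10⁷ m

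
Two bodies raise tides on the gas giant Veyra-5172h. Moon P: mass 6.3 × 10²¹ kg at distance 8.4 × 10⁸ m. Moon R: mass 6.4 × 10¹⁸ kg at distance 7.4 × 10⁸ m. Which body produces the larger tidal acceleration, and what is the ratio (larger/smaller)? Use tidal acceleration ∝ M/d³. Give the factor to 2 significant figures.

The tide-raising term goes as M/d³ (the gradient of a 1/d² field).
Moon P: (6.3 × 10²¹) / (8.4 × 10⁸)³ = 1.063 × 10⁻⁵
Moon R: (6.4 × 10¹⁸) / (7.4 × 10⁸)³ = 1.579 × 10⁻⁸
Ratio (larger/smaller) = 670

Moon P, by a factor of ≈ 670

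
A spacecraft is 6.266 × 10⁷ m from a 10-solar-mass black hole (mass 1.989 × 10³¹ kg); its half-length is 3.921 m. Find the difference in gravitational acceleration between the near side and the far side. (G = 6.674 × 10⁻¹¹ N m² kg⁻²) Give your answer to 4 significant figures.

8.463 × 10⁻² m/s²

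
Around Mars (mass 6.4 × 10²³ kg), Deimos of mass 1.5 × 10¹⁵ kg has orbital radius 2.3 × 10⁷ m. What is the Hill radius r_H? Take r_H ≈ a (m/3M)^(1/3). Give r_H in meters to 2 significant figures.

r_H ≈ a (m/3M)^(1/3)
    = (2.3 × 10⁷) × (1.5 × 10¹⁵ / (3 × 6.4 × 10²³))^(1/3)
    = 2.1 × 10⁴ m

2.1 × 10⁴ m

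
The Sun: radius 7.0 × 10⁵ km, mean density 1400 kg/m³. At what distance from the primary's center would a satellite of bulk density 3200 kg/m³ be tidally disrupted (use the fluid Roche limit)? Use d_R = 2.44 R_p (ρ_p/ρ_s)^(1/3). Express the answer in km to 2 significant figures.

d_R = 2.44 × 7.0 × 10⁵ km × (1400/3200)^(1/3)
    = 1.3 × 10⁶ km

1.3 × 10⁶ km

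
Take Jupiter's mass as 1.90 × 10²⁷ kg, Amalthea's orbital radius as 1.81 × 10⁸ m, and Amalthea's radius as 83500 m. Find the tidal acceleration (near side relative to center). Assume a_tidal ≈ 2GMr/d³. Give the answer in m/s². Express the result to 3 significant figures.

a_tidal = 2GMr/d³
        = 2 × (6.674 × 10⁻¹¹) × (1.90 × 10²⁷) × (83500) / (1.81 × 10⁸)³
        = 3.57 × 10⁻³ m/s²

3.57 × 10⁻³ m/s²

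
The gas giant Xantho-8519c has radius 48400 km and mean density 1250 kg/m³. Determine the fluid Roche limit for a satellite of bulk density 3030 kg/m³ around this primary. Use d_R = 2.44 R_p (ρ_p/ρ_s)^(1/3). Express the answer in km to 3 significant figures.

d_R = 2.44 × 48400 km × (1250/3030)^(1/3)
    = 87900 km

87900 km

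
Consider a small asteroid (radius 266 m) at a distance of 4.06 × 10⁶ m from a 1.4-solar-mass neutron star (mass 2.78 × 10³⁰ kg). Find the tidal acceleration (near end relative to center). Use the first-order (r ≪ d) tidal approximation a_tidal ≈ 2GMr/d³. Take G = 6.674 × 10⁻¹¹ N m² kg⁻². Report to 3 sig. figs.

Since r ≪ d, expand the inverse-square field across one radius to get the leading 2GMr/d³ term.
Δa = 2GMr/d³
   = 2 × (6.674 × 10⁻¹¹) × (2.78 × 10³⁰) × (266) / (4.06 × 10⁶)³
   = 1.47 × 10³ m/s²

1.47 × 10³ m/s²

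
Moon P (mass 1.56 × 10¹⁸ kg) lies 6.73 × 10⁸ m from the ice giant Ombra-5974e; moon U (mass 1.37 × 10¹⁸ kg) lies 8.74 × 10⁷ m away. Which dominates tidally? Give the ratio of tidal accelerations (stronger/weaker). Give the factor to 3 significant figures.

Moon U, by a factor of ≈ 401

Tidal acceleration ∝ M/d³, so compare M/d³ for each.
Moon P: (1.56 × 10¹⁸) / (6.73 × 10⁸)³ = 5.118 × 10⁻⁹
Moon U: (1.37 × 10¹⁸) / (8.74 × 10⁷)³ = 2.052 × 10⁻⁶
Ratio (larger/smaller) = 401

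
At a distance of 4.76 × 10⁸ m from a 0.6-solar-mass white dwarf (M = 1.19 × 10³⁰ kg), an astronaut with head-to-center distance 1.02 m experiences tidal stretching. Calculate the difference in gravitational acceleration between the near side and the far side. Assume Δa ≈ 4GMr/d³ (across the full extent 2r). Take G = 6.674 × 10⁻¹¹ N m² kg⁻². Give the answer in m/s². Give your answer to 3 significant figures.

3.00 × 10⁻⁶ m/s²

a_tidal = 4GMr/d³
        = 4 × (6.674 × 10⁻¹¹) × (1.19 × 10³⁰) × (1.02) / (4.76 × 10⁸)³
        = 3.00 × 10⁻⁶ m/s²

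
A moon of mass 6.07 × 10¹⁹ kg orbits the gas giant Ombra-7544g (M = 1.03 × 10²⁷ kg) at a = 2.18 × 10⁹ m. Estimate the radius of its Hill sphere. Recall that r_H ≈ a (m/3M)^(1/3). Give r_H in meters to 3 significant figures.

5.88 × 10⁶ m

r_H ≈ a (m/3M)^(1/3)
    = (2.18 × 10⁹) × (6.07 × 10¹⁹ / (3 × 1.03 × 10²⁷))^(1/3)
    = 5.88 × 10⁶ m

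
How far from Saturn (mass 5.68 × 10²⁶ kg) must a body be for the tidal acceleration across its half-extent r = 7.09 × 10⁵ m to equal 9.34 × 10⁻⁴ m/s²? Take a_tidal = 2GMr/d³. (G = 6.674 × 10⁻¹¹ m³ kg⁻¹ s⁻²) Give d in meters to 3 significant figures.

2GMr/d³ = a_tidal  ⇒  d = (2GMr / a_tidal)^(1/3)
d = (2 × 6.674×10⁻¹¹ × (5.68 × 10²⁶) × (7.09 × 10⁵) / (9.34 × 10⁻⁴))^(1/3)
  = 3.86 × 10⁸ m

3.86 × 10⁸ m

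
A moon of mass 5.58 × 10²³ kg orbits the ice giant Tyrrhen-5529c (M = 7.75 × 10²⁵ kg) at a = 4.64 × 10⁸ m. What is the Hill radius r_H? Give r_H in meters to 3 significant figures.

r_H ≈ a (m/3M)^(1/3)
    = (4.64 × 10⁸) × (5.58 × 10²³ / (3 × 7.75 × 10²⁵))^(1/3)
    = 6.21 × 10⁷ m

6.21 × 10⁷ m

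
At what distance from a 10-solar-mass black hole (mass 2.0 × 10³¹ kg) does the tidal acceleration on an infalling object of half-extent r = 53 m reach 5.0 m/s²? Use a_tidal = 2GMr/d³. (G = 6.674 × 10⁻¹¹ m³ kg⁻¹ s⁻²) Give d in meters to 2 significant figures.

2GMr/d³ = a_tidal  ⇒  d = (2GMr / a_tidal)^(1/3)
d = (2 × 6.674×10⁻¹¹ × (2.0 × 10³¹) × (53) / (5.0))^(1/3)
  = 3.0 × 10⁷ m

3.0 × 10⁷ m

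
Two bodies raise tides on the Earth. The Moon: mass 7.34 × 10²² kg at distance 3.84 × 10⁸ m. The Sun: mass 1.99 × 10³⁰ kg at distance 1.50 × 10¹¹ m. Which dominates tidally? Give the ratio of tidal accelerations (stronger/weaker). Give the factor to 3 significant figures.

The Moon, by a factor of ≈ 2.20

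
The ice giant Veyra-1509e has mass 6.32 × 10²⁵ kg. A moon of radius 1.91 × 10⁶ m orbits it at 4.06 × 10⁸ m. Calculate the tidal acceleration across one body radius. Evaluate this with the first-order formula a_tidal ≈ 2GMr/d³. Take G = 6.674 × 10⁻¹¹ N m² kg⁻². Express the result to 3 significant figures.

2.41 × 10⁻⁴ m/s²

Δg = 2GMr/d³
   = 2 × (6.674 × 10⁻¹¹) × (6.32 × 10²⁵) × (1.91 × 10⁶) / (4.06 × 10⁸)³
   = 2.41 × 10⁻⁴ m/s²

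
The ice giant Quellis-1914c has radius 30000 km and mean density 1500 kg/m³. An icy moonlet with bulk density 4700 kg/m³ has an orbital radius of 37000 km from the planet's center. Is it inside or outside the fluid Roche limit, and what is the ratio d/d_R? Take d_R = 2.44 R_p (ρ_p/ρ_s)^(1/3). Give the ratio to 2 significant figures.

d_R = 2.44 × (30000 km) × (1500/4700)^(1/3) = 50020 km
d/d_R = (37000) / (50020) = 0.74
Since d/d_R < 1, the body is inside the Roche limit.

inside; d/d_R ≈ 0.74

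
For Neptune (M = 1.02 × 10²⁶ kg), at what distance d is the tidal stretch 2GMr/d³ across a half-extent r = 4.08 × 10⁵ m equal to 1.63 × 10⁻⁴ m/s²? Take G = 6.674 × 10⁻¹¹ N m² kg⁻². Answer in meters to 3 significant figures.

2GMr/d³ = a_tidal  ⇒  d = (2GMr / a_tidal)^(1/3)
d = (2 × 6.674×10⁻¹¹ × (1.02 × 10²⁶) × (4.08 × 10⁵) / (1.63 × 10⁻⁴))^(1/3)
  = 3.24 × 10⁸ m

3.24 × 10⁸ m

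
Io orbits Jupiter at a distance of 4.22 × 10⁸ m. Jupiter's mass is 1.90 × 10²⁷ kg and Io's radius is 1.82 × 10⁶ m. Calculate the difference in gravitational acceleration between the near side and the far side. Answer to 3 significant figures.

1.23 × 10⁻² m/s²

Δa = 4GMr/d³
   = 4 × (6.674 × 10⁻¹¹) × (1.90 × 10²⁷) × (1.82 × 10⁶) / (4.22 × 10⁸)³
   = 1.23 × 10⁻² m/s²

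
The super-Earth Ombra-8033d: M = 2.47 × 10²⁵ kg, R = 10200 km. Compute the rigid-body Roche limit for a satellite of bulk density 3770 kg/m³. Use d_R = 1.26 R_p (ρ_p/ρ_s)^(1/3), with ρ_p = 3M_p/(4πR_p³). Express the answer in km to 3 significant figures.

14600 km

ρ_p = 3M_p/(4πR_p³) = 3 × (2.47 × 10²⁵) / (4π × (1.02 × 10⁷ m)³) = 5560 kg/m³
d_R = 1.26 × 10200 km × (5560/3770)^(1/3)
    = 14600 km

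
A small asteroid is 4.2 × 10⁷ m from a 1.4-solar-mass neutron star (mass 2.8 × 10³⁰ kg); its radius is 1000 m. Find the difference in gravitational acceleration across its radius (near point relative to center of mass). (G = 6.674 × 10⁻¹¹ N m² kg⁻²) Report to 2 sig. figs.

5.0 m/s²

Δg = 2GMr/d³
   = 2 × (6.674 × 10⁻¹¹) × (2.8 × 10³⁰) × (1000) / (4.2 × 10⁷)³
   = 5.0 m/s²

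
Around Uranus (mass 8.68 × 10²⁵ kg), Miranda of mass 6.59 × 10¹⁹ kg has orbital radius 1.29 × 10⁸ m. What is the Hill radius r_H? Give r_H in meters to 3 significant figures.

8.16 × 10⁵ m

r_H ≈ a (m/3M)^(1/3)
    = (1.29 × 10⁸) × (6.59 × 10¹⁹ / (3 × 8.68 × 10²⁵))^(1/3)
    = 8.16 × 10⁵ m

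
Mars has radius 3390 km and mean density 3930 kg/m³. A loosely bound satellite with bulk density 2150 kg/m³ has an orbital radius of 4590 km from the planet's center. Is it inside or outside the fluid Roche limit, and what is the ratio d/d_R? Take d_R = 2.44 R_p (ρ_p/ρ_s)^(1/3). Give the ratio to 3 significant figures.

inside; d/d_R ≈ 0.454

d_R = 2.44 × (3390 km) × (3930/2150)^(1/3) = 10110 km
d/d_R = (4590) / (10110) = 0.454
Since d/d_R < 1, the body is inside the Roche limit.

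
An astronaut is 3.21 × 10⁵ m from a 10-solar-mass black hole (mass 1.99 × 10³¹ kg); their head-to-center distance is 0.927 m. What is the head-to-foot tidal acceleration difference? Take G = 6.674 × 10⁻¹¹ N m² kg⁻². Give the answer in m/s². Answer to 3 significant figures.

1.49 × 10⁵ m/s²

Near-to-far spans 2r, so the tidal difference is twice the near-to-center value: 4GMr/d³.
a_tidal = 4GMr/d³
        = 4 × (6.674 × 10⁻¹¹) × (1.99 × 10³¹) × (0.927) / (3.21 × 10⁵)³
        = 1.49 × 10⁵ m/s²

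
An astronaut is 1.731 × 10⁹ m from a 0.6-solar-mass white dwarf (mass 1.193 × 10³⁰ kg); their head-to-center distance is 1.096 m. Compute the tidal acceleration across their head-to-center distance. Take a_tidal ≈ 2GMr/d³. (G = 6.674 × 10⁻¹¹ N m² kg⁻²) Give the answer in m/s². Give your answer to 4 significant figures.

3.365 × 10⁻⁸ m/s²

Δa = 2GMr/d³
   = 2 × (6.674 × 10⁻¹¹) × (1.193 × 10³⁰) × (1.096) / (1.731 × 10⁹)³
   = 3.365 × 10⁻⁸ m/s²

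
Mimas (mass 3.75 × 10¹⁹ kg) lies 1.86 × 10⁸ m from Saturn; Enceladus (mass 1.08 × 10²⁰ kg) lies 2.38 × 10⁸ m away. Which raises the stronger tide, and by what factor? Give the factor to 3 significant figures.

Enceladus, by a factor of ≈ 1.37

Compare M/d³ for the two perturbers:
Mimas: (3.75 × 10¹⁹) / (1.86 × 10⁸)³ = 5.828 × 10⁻⁶
Enceladus: (1.08 × 10²⁰) / (2.38 × 10⁸)³ = 8.011 × 10⁻⁶
Ratio (larger/smaller) = 1.37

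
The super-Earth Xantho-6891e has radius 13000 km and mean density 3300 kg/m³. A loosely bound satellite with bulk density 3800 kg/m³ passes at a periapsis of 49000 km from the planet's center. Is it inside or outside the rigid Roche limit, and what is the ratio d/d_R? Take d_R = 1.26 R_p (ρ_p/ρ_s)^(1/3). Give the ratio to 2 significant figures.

d_R = 1.26 × (13000 km) × (3300/3800)^(1/3) = 15630 km
d/d_R = (49000) / (15630) = 3.1
Since d/d_R > 1, the body is outside the Roche limit.

outside; d/d_R ≈ 3.1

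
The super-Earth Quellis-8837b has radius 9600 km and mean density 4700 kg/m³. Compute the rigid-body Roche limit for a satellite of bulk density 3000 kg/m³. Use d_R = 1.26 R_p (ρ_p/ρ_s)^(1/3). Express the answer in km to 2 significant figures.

d_R = 1.26 × 9600 km × (4700/3000)^(1/3)
    = 14000 km

14000 km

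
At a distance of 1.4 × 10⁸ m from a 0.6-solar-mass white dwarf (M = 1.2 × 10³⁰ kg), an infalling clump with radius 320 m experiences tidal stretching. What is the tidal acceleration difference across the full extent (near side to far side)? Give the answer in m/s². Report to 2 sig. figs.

3.7 × 10⁻² m/s²

a_tidal = 4GMr/d³
        = 4 × (6.674 × 10⁻¹¹) × (1.2 × 10³⁰) × (320) / (1.4 × 10⁸)³
        = 3.7 × 10⁻² m/s²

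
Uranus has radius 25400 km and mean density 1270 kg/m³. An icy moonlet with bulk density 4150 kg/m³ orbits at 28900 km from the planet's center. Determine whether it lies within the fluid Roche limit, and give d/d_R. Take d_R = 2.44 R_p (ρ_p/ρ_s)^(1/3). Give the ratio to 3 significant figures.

inside; d/d_R ≈ 0.692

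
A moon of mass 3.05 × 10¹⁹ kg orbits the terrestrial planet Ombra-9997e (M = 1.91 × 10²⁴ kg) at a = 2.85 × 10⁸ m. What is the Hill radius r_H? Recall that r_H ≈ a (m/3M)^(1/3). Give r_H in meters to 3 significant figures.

r_H ≈ a (m/3M)^(1/3)
    = (2.85 × 10⁸) × (3.05 × 10¹⁹ / (3 × 1.91 × 10²⁴))^(1/3)
    = 4.98 × 10⁶ m

4.98 × 10⁶ m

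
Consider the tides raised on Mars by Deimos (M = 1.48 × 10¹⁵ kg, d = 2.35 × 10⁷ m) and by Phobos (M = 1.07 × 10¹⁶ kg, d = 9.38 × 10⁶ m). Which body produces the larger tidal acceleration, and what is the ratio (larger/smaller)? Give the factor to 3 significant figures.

Tidal stretch scales as M/d³; compute that for each body.
Deimos: (1.48 × 10¹⁵) / (2.35 × 10⁷)³ = 1.140 × 10⁻⁷
Phobos: (1.07 × 10¹⁶) / (9.38 × 10⁶)³ = 1.297 × 10⁻⁵
Ratio (larger/smaller) = 114

Phobos, by a factor of ≈ 114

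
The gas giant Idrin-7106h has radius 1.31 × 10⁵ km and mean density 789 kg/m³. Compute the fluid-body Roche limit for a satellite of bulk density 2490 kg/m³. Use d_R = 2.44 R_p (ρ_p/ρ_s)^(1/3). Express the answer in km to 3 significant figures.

d_R = 2.44 × 1.31 × 10⁵ km × (789/2490)^(1/3)
    = 2.18 × 10⁵ km

2.18 × 10⁵ km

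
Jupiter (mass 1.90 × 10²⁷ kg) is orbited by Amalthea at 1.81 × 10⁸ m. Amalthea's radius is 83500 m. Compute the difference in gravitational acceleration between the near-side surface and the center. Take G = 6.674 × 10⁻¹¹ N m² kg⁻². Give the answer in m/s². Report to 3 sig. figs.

3.57 × 10⁻³ m/s²

a_tidal = 2GMr/d³
        = 2 × (6.674 × 10⁻¹¹) × (1.90 × 10²⁷) × (83500) / (1.81 × 10⁸)³
        = 3.57 × 10⁻³ m/s²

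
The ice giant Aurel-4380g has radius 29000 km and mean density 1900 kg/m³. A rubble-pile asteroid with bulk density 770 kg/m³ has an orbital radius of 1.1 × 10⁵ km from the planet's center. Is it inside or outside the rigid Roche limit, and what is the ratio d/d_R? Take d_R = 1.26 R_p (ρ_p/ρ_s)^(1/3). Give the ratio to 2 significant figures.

outside; d/d_R ≈ 2.2

d_R = 1.26 × (29000 km) × (1900/770)^(1/3) = 49380 km
d/d_R = (1.1 × 10⁵) / (49380) = 2.2
Since d/d_R > 1, the body is outside the Roche limit.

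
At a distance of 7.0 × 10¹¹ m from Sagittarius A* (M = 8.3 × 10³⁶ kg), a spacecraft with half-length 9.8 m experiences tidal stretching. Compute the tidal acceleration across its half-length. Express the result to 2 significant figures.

3.2 × 10⁻⁸ m/s²

Δg = 2GMr/d³
   = 2 × (6.674 × 10⁻¹¹) × (8.3 × 10³⁶) × (9.8) / (7.0 × 10¹¹)³
   = 3.2 × 10⁻⁸ m/s²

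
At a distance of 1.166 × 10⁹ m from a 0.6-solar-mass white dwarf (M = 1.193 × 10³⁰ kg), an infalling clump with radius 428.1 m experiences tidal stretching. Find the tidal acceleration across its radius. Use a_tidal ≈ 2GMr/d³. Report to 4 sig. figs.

Differencing GM/(d−r)² and GM/d² to first order in r/d gives 2GMr/d³.
Δg = 2GMr/d³
   = 2 × (6.674 × 10⁻¹¹) × (1.193 × 10³⁰) × (428.1) / (1.166 × 10⁹)³
   = 4.300 × 10⁻⁵ m/s²

4.300 × 10⁻⁵ m/s²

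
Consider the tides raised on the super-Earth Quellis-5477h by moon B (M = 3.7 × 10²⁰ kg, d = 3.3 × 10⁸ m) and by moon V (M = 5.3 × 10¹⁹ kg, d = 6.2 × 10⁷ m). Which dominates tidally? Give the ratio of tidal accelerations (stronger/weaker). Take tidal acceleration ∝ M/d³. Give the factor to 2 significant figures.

Moon V, by a factor of ≈ 22

Tidal acceleration ∝ M/d³, so compare M/d³ for each.
Moon B: (3.7 × 10²⁰) / (3.3 × 10⁸)³ = 1.030 × 10⁻⁵
Moon V: (5.3 × 10¹⁹) / (6.2 × 10⁷)³ = 2.224 × 10⁻⁴
Ratio (larger/smaller) = 22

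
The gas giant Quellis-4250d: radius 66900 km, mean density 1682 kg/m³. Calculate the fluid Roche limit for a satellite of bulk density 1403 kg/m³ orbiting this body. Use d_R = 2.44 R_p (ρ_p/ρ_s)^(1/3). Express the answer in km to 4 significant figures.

d_R = 2.44 × 66900 km × (1682/1403)^(1/3)
    = 1.734 × 10⁵ km

1.734 × 10⁵ km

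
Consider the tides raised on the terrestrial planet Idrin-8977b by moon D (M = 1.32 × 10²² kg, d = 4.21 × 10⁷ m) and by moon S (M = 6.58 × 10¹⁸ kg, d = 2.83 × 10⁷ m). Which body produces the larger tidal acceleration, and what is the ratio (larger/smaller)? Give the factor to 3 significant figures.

Moon D, by a factor of ≈ 609

Tidal acceleration ∝ M/d³, so compare M/d³ for each.
Moon D: (1.32 × 10²²) / (4.21 × 10⁷)³ = 1.769 × 10⁻¹
Moon S: (6.58 × 10¹⁸) / (2.83 × 10⁷)³ = 2.903 × 10⁻⁴
Ratio (larger/smaller) = 609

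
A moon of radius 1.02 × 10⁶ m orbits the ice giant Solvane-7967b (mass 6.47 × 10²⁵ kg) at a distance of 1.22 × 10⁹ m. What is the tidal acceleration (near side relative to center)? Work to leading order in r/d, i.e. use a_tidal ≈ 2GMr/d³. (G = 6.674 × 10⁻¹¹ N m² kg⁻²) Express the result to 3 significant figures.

4.85 × 10⁻⁶ m/s²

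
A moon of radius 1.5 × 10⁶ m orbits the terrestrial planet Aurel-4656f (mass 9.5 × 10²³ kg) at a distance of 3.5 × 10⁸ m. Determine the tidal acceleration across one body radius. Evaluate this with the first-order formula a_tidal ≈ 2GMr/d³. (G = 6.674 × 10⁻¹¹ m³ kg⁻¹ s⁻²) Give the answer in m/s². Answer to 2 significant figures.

Differencing GM/(d−r)² and GM/d² to first order in r/d gives 2GMr/d³.
Δa = 2GMr/d³
   = 2 × (6.674 × 10⁻¹¹) × (9.5 × 10²³) × (1.5 × 10⁶) / (3.5 × 10⁸)³
   = 4.4 × 10⁻⁶ m/s²

4.4 × 10⁻⁶ m/s²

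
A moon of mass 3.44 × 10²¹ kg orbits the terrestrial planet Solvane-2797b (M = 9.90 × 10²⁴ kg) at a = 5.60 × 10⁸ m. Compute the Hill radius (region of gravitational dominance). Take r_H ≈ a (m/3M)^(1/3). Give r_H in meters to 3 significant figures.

2.73 × 10⁷ m

r_H ≈ a (m/3M)^(1/3)
    = (5.60 × 10⁸) × (3.44 × 10²¹ / (3 × 9.90 × 10²⁴))^(1/3)
    = 2.73 × 10⁷ m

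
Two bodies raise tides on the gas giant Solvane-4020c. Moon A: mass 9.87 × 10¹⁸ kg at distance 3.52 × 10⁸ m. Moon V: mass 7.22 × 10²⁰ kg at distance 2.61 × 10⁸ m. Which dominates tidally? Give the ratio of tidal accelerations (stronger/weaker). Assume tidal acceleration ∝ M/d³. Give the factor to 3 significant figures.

Tidal stretch scales as M/d³; compute that for each body.
Moon A: (9.87 × 10¹⁸) / (3.52 × 10⁸)³ = 2.263 × 10⁻⁷
Moon V: (7.22 × 10²⁰) / (2.61 × 10⁸)³ = 4.061 × 10⁻⁵
Ratio (larger/smaller) = 179

Moon V, by a factor of ≈ 179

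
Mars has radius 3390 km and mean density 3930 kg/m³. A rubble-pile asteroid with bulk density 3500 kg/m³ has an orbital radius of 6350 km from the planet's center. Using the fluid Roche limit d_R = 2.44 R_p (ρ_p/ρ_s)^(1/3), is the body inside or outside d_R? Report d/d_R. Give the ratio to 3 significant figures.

d_R = 2.44 × (3390 km) × (3930/3500)^(1/3) = 8597 km
d/d_R = (6350) / (8597) = 0.739
Since d/d_R < 1, the body is inside the Roche limit.

inside; d/d_R ≈ 0.739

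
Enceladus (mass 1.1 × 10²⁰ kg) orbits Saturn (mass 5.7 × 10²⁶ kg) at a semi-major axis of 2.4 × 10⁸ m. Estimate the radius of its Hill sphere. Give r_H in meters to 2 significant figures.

r_H ≈ a (m/3M)^(1/3)
    = (2.4 × 10⁸) × (1.1 × 10²⁰ / (3 × 5.7 × 10²⁶))^(1/3)
    = 9.6 × 10⁵ m

9.6 × 10⁵ m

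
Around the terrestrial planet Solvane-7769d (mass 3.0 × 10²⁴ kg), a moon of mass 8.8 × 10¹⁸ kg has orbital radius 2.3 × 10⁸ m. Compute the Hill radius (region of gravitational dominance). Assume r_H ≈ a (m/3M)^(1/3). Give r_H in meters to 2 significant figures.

2.3 × 10⁶ m

r_H ≈ a (m/3M)^(1/3)
    = (2.3 × 10⁸) × (8.8 × 10¹⁸ / (3 × 3.0 × 10²⁴))^(1/3)
    = 2.3 × 10⁶ m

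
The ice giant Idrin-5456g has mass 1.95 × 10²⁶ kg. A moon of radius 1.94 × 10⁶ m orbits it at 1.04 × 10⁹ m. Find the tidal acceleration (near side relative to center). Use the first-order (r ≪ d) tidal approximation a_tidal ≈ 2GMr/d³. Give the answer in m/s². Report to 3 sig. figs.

4.49 × 10⁻⁵ m/s²

a_tidal = 2GMr/d³
        = 2 × (6.674 × 10⁻¹¹) × (1.95 × 10²⁶) × (1.94 × 10⁶) / (1.04 × 10⁹)³
        = 4.49 × 10⁻⁵ m/s²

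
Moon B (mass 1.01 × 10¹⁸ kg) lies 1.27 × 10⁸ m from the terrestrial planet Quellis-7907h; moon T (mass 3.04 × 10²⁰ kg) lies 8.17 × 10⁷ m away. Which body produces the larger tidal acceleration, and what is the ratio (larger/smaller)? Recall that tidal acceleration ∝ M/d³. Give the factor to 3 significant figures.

Moon T, by a factor of ≈ 1130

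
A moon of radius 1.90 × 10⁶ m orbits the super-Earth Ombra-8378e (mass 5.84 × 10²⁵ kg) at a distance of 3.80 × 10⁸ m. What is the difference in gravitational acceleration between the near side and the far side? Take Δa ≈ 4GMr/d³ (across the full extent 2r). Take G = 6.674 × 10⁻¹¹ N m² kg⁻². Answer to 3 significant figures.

5.40 × 10⁻⁴ m/s²

Near-to-far spans 2r, so the tidal difference is twice the near-to-center value: 4GMr/d³.
a_tidal = 4GMr/d³
        = 4 × (6.674 × 10⁻¹¹) × (5.84 × 10²⁵) × (1.90 × 10⁶) / (3.80 × 10⁸)³
        = 5.40 × 10⁻⁴ m/s²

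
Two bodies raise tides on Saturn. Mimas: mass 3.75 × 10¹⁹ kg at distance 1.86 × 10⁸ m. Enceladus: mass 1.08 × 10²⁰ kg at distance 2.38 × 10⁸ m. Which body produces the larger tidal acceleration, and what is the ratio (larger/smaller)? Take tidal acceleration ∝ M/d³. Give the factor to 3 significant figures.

Enceladus, by a factor of ≈ 1.37

Compare M/d³ for the two perturbers:
Mimas: (3.75 × 10¹⁹) / (1.86 × 10⁸)³ = 5.828 × 10⁻⁶
Enceladus: (1.08 × 10²⁰) / (2.38 × 10⁸)³ = 8.011 × 10⁻⁶
Ratio (larger/smaller) = 1.37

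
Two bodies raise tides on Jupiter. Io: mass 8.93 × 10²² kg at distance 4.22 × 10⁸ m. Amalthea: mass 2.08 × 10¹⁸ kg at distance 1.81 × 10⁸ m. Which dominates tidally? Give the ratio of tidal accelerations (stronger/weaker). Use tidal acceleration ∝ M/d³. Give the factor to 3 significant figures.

Io, by a factor of ≈ 3390

Compare M/d³ for the two perturbers:
Io: (8.93 × 10²²) / (4.22 × 10⁸)³ = 1.188 × 10⁻³
Amalthea: (2.08 × 10¹⁸) / (1.81 × 10⁸)³ = 3.508 × 10⁻⁷
Ratio (larger/smaller) = 3390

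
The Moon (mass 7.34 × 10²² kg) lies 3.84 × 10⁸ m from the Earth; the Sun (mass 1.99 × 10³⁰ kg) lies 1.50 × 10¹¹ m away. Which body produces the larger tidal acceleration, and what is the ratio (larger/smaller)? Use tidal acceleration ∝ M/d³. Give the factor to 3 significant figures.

The Moon, by a factor of ≈ 2.20

Tidal acceleration ∝ M/d³, so compare M/d³ for each.
The Moon: (7.34 × 10²²) / (3.84 × 10⁸)³ = 1.296 × 10⁻³
The Sun: (1.99 × 10³⁰) / (1.50 × 10¹¹)³ = 5.896 × 10⁻⁴
Ratio (larger/smaller) = 2.20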